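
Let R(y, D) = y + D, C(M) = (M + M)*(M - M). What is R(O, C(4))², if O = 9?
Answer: 81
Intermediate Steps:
C(M) = 0 (C(M) = (2*M)*0 = 0)
R(y, D) = D + y
R(O, C(4))² = (0 + 9)² = 9² = 81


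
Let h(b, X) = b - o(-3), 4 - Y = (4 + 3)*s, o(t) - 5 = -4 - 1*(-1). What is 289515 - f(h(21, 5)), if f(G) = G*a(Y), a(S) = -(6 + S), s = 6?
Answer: 288907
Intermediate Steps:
o(t) = 2 (o(t) = 5 + (-4 - 1*(-1)) = 5 + (-4 + 1) = 5 - 3 = 2)
Y = -38 (Y = 4 - (4 + 3)*6 = 4 - 7*6 = 4 - 1*42 = 4 - 42 = -38)
a(S) = -6 - S
h(b, X) = -2 + b (h(b, X) = b - 1*2 = b - 2 = -2 + b)
f(G) = 32*G (f(G) = G*(-6 - 1*(-38)) = G*(-6 + 38) = G*32 = 32*G)
289515 - f(h(21, 5)) = 289515 - 32*(-2 + 21) = 289515 - 32*19 = 289515 - 1*608 = 289515 - 608 = 288907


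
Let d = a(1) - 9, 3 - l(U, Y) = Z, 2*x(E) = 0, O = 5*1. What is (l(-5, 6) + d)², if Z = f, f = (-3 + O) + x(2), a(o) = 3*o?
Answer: 25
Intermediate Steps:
O = 5
x(E) = 0 (x(E) = (½)*0 = 0)
f = 2 (f = (-3 + 5) + 0 = 2 + 0 = 2)
Z = 2
l(U, Y) = 1 (l(U, Y) = 3 - 1*2 = 3 - 2 = 1)
d = -6 (d = 3*1 - 9 = 3 - 9 = -6)
(l(-5, 6) + d)² = (1 - 6)² = (-5)² = 25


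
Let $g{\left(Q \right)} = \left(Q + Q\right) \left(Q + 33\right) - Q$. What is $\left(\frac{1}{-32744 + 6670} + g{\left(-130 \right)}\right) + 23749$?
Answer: $\frac{1280207325}{26074} \approx 49099.0$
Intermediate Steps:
$g{\left(Q \right)} = - Q + 2 Q \left(33 + Q\right)$ ($g{\left(Q \right)} = 2 Q \left(33 + Q\right) - Q = - Q + 2 Q \left(33 + Q\right)$)
$\left(\frac{1}{-32744 + 6670} + g{\left(-130 \right)}\right) + 23749 = \left(\frac{1}{-32744 + 6670} - 130 \left(65 + 2 \left(-130\right)\right)\right) + 23749 = \left(\frac{1}{-26074} - 130 \left(65 - 260\right)\right) + 23749 = \left(- \frac{1}{26074} - -25350\right) + 23749 = \left(- \frac{1}{26074} + 25350\right) + 23749 = \frac{660975899}{26074} + 23749 = \frac{1280207325}{26074}$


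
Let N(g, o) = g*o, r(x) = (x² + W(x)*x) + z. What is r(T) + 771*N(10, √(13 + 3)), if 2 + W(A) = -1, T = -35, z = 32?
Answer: 32202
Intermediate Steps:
W(A) = -3 (W(A) = -2 - 1 = -3)
r(x) = 32 + x² - 3*x (r(x) = (x² - 3*x) + 32 = 32 + x² - 3*x)
r(T) + 771*N(10, √(13 + 3)) = (32 + (-35)² - 3*(-35)) + 771*(10*√(13 + 3)) = (32 + 1225 + 105) + 771*(10*√16) = 1362 + 771*(10*4) = 1362 + 771*40 = 1362 + 30840 = 32202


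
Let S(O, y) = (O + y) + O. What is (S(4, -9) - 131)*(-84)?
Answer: 11088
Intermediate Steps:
S(O, y) = y + 2*O
(S(4, -9) - 131)*(-84) = ((-9 + 2*4) - 131)*(-84) = ((-9 + 8) - 131)*(-84) = (-1 - 131)*(-84) = -132*(-84) = 11088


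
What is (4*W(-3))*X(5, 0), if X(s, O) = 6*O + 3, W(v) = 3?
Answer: 36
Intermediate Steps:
X(s, O) = 3 + 6*O
(4*W(-3))*X(5, 0) = (4*3)*(3 + 6*0) = 12*(3 + 0) = 12*3 = 36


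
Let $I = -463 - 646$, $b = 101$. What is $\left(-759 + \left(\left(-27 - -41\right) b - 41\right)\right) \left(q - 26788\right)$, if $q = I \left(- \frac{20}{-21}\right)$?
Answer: $- \frac{359022992}{21} \approx -1.7096 \cdot 10^{7}$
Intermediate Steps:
$I = -1109$
$q = - \frac{22180}{21}$ ($q = - 1109 \left(- \frac{20}{-21}\right) = - 1109 \left(\left(-20\right) \left(- \frac{1}{21}\right)\right) = \left(-1109\right) \frac{20}{21} = - \frac{22180}{21} \approx -1056.2$)
$\left(-759 + \left(\left(-27 - -41\right) b - 41\right)\right) \left(q - 26788\right) = \left(-759 - \left(41 - \left(-27 - -41\right) 101\right)\right) \left(- \frac{22180}{21} - 26788\right) = \left(-759 - \left(41 - \left(-27 + 41\right) 101\right)\right) \left(- \frac{584728}{21}\right) = \left(-759 + \left(14 \cdot 101 - 41\right)\right) \left(- \frac{584728}{21}\right) = \left(-759 + \left(1414 - 41\right)\right) \left(- \frac{584728}{21}\right) = \left(-759 + 1373\right) \left(- \frac{584728}{21}\right) = 614 \left(- \frac{584728}{21}\right) = - \frac{359022992}{21}$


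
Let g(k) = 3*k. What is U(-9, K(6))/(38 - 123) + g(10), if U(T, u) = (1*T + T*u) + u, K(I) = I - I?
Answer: 2559/85 ≈ 30.106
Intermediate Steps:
K(I) = 0
U(T, u) = T + u + T*u (U(T, u) = (T + T*u) + u = T + u + T*u)
U(-9, K(6))/(38 - 123) + g(10) = (-9 + 0 - 9*0)/(38 - 123) + 3*10 = (-9 + 0 + 0)/(-85) + 30 = -9*(-1/85) + 30 = 9/85 + 30 = 2559/85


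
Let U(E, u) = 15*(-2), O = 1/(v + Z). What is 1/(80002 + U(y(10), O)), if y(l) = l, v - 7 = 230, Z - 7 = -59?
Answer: 1/79972 ≈ 1.2504e-5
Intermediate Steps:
Z = -52 (Z = 7 - 59 = -52)
v = 237 (v = 7 + 230 = 237)
O = 1/185 (O = 1/(237 - 52) = 1/185 ≈ 0.0054054)
U(E, u) = -30
1/(80002 + U(y(10), O)) = 1/(80002 - 30) = 1/79972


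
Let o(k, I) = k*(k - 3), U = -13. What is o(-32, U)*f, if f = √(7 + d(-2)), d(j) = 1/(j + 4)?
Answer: 560*√30 ≈ 3067.2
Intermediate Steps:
o(k, I) = k*(-3 + k)
d(j) = 1/(4 + j)
f = √30/2 (f = √(7 + 1/(4 - 2)) = √(7 + 1/2) = √(7 + ½) = √(15/2) = √30/2 ≈ 2.7386)
o(-32, U)*f = (-32*(-3 - 32))*(√30/2) = (-32*(-35))*(√30/2) = 1120*(√30/2) = 560*√30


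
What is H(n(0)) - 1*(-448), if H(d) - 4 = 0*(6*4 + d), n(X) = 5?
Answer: 452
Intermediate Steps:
H(d) = 4 (H(d) = 4 + 0*(6*4 + d) = 4 + 0*(24 + d) = 4 + 0 = 4)
H(n(0)) - 1*(-448) = 4 - 1*(-448) = 4 + 448 = 452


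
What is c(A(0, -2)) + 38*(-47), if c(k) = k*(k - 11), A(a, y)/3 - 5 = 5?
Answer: -1216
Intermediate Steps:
A(a, y) = 30 (A(a, y) = 15 + 3*5 = 15 + 15 = 30)
c(k) = k*(-11 + k)
c(A(0, -2)) + 38*(-47) = 30*(-11 + 30) + 38*(-47) = 30*19 - 1786 = 570 - 1786 = -1216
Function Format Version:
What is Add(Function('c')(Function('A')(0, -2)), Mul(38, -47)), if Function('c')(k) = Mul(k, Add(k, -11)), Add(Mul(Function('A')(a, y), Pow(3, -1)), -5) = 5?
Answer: -1216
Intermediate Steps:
Function('A')(a, y) = 30 (Function('A')(a, y) = Add(15, Mul(3, 5)) = Add(15, 15) = 30)
Function('c')(k) = Mul(k, Add(-11, k))
Add(Function('c')(Function('A')(0, -2)), Mul(38, -47)) = Add(Mul(30, Add(-11, 30)), Mul(38, -47)) = Add(Mul(30, 19), -1786) = Add(570, -1786) = -1216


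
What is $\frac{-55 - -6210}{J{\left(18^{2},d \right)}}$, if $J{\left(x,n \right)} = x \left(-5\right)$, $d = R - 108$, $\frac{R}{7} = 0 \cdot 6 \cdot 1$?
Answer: $- \frac{1231}{324} \approx -3.7994$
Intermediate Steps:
$R = 0$ ($R = 7 \cdot 0 \cdot 6 \cdot 1 = 7 \cdot 0 \cdot 1 = 7 \cdot 0 = 0$)
$d = -108$ ($d = 0 - 108 = -108$)
$J{\left(x,n \right)} = - 5 x$
$\frac{-55 - -6210}{J{\left(18^{2},d \right)}} = \frac{-55 - -6210}{\left(-5\right) 18^{2}} = \frac{-55 + 6210}{\left(-5\right) 324} = \frac{6155}{-1620} = 6155 \left(- \frac{1}{1620}\right) = - \frac{1231}{324}$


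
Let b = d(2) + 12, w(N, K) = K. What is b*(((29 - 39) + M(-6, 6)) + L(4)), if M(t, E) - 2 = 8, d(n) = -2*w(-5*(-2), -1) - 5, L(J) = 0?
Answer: 0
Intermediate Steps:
d(n) = -3 (d(n) = -2*(-1) - 5 = 2 - 5 = -3)
M(t, E) = 10 (M(t, E) = 2 + 8 = 10)
b = 9 (b = -3 + 12 = 9)
b*(((29 - 39) + M(-6, 6)) + L(4)) = 9*(((29 - 39) + 10) + 0) = 9*((-10 + 10) + 0) = 9*(0 + 0) = 9*0 = 0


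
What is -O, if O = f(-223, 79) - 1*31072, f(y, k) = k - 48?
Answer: 31041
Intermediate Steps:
f(y, k) = -48 + k
O = -31041 (O = (-48 + 79) - 1*31072 = 31 - 31072 = -31041)
-O = -1*(-31041) = 31041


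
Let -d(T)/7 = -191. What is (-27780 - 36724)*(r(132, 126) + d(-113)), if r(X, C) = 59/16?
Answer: -172959413/2 ≈ -8.6480e+7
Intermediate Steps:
r(X, C) = 59/16 (r(X, C) = 59*(1/16) = 59/16)
d(T) = 1337 (d(T) = -7*(-191) = 1337)
(-27780 - 36724)*(r(132, 126) + d(-113)) = (-27780 - 36724)*(59/16 + 1337) = -64504*21451/16 = -172959413/2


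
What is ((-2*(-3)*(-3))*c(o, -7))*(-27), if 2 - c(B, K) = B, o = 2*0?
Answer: 972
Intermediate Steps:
o = 0
c(B, K) = 2 - B
((-2*(-3)*(-3))*c(o, -7))*(-27) = ((-2*(-3)*(-3))*(2 - 1*0))*(-27) = ((6*(-3))*(2 + 0))*(-27) = -18*2*(-27) = -36*(-27) = 972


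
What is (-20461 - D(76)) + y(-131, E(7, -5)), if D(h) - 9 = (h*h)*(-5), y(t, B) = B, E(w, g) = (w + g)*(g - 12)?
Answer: 8376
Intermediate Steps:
E(w, g) = (-12 + g)*(g + w) (E(w, g) = (g + w)*(-12 + g) = (-12 + g)*(g + w))
D(h) = 9 - 5*h**2 (D(h) = 9 + (h*h)*(-5) = 9 + h**2*(-5) = 9 - 5*h**2)
(-20461 - D(76)) + y(-131, E(7, -5)) = (-20461 - (9 - 5*76**2)) + ((-5)**2 - 12*(-5) - 12*7 - 5*7) = (-20461 - (9 - 5*5776)) + (25 + 60 - 84 - 35) = (-20461 - (9 - 28880)) - 34 = (-20461 - 1*(-28871)) - 34 = (-20461 + 28871) - 34 = 8410 - 34 = 8376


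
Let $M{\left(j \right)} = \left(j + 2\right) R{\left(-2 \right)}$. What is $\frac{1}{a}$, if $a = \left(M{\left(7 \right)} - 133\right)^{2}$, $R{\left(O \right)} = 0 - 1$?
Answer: $\frac{1}{20164} \approx 4.9593 \cdot 10^{-5}$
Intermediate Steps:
$R{\left(O \right)} = -1$
$M{\left(j \right)} = -2 - j$ ($M{\left(j \right)} = \left(j + 2\right) \left(-1\right) = \left(2 + j\right) \left(-1\right) = -2 - j$)
$a = 20164$ ($a = \left(\left(-2 - 7\right) - 133\right)^{2} = \left(-9 - 133\right)^{2} = \left(-142\right)^{2} = 20164$)
$\frac{1}{a} = \frac{1}{20164}$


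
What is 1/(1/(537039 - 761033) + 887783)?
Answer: 223994/198858065301 ≈ 1.1264e-6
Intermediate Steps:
1/(1/(537039 - 761033) + 887783) = 1/(1/(-223994) + 887783) = 1/(-1/223994 + 887783) = 1/(198858065301/223994) = 223994/198858065301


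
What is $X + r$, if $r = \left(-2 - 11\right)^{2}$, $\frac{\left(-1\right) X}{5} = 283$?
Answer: $-1246$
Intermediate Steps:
$X = -1415$ ($X = \left(-5\right) 283 = -1415$)
$r = 169$ ($r = \left(-13\right)^{2} = 169$)
$X + r = -1415 + 169 = -1246$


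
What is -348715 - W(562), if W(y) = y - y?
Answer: -348715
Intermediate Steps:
W(y) = 0
-348715 - W(562) = -348715 - 1*0 = -348715 + 0 = -348715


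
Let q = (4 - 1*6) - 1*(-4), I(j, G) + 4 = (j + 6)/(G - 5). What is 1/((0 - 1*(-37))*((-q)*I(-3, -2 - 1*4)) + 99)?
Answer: 11/4567 ≈ 0.0024086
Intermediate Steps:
I(j, G) = -4 + (6 + j)/(-5 + G) (I(j, G) = -4 + (j + 6)/(G - 5) = -4 + (6 + j)/(-5 + G))
q = 2 (q = (4 - 6) + 4 = -2 + 4 = 2)
1/((0 - 1*(-37))*((-q)*I(-3, -2 - 1*4)) + 99) = 1/((0 - 1*(-37))*((-1*2)*((26 - 3 - 4*(-2 - 1*4))/(-5 + (-2 - 1*4)))) + 99) = 1/((0 + 37)*(-2*(26 - 3 - 4*(-2 - 4))/(-5 + (-2 - 4))) + 99) = 1/(37*(-2*(26 - 3 - 4*(-6))/(-5 - 6)) + 99) = 1/(37*(-2*(26 - 3 + 24)/(-11)) + 99) = 1/(37*(-(-2)*47/11) + 99) = 1/(37*(-2*(-47/11)) + 99) = 1/(37*(94/11) + 99) = 1/(3478/11 + 99) = 1/(4567/11) = 11/4567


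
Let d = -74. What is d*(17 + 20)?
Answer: -2738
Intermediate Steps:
d*(17 + 20) = -74*(17 + 20) = -74*37 = -2738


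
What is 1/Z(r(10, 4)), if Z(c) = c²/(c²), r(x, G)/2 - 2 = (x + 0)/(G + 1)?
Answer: 1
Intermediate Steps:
r(x, G) = 4 + 2*x/(1 + G) (r(x, G) = 4 + 2*((x + 0)/(G + 1)) = 4 + 2*(x/(1 + G)) = 4 + 2*x/(1 + G))
Z(c) = 1 (Z(c) = c²/c² = 1)
1/Z(r(10, 4)) = 1/1 = 1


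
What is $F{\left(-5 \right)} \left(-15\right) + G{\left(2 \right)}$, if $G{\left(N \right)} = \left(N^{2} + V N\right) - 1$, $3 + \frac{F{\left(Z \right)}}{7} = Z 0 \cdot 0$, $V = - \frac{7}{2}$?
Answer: $311$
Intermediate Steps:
$V = - \frac{7}{2}$ ($V = \left(-7\right) \frac{1}{2} = - \frac{7}{2} \approx -3.5$)
$F{\left(Z \right)} = -21$ ($F{\left(Z \right)} = -21 + 7 Z 0 \cdot 0 = -21 + 7 \cdot 0 \cdot 0 = -21 + 7 \cdot 0 = -21 + 0 = -21$)
$G{\left(N \right)} = -1 + N^{2} - \frac{7 N}{2}$ ($G{\left(N \right)} = \left(N^{2} - \frac{7 N}{2}\right) - 1 = -1 + N^{2} - \frac{7 N}{2}$)
$F{\left(-5 \right)} \left(-15\right) + G{\left(2 \right)} = \left(-21\right) \left(-15\right) - \left(8 - 4\right) = 315 - 4 = 311$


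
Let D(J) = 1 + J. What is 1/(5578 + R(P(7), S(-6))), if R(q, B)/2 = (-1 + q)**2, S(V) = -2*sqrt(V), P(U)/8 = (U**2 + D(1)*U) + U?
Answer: 1/630540 ≈ 1.5859e-6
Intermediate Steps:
P(U) = 8*U**2 + 24*U (P(U) = 8*((U**2 + (1 + 1)*U) + U) = 8*((U**2 + 2*U) + U) = 8*(U**2 + 3*U) = 8*U**2 + 24*U)
R(q, B) = 2*(-1 + q)**2
1/(5578 + R(P(7), S(-6))) = 1/(5578 + 2*(-1 + 8*7*(3 + 7))**2) = 1/(5578 + 2*(-1 + 8*7*10)**2) = 1/(5578 + 2*(-1 + 560)**2) = 1/(5578 + 2*559**2) = 1/(5578 + 2*312481) = 1/(5578 + 624962) = 1/630540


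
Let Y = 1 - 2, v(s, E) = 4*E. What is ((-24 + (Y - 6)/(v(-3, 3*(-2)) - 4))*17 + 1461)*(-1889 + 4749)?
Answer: 3023735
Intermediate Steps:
Y = -1
((-24 + (Y - 6)/(v(-3, 3*(-2)) - 4))*17 + 1461)*(-1889 + 4749) = ((-24 + (-1 - 6)/(4*(3*(-2)) - 4))*17 + 1461)*(-1889 + 4749) = ((-24 - 7/(4*(-6) - 4))*17 + 1461)*2860 = ((-24 - 7/(-24 - 4))*17 + 1461)*2860 = ((-24 - 7/(-28))*17 + 1461)*2860 = ((-24 - 7*(-1/28))*17 + 1461)*2860 = ((-24 + ¼)*17 + 1461)*2860 = (-95/4*17 + 1461)*2860 = (-1615/4 + 1461)*2860 = (4229/4)*2860 = 3023735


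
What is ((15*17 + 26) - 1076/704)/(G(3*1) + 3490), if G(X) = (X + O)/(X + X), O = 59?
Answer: 147561/1848176 ≈ 0.079841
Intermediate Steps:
G(X) = (59 + X)/(2*X) (G(X) = (X + 59)/(X + X) = (59 + X)/((2*X)) = (59 + X)*(1/(2*X)) = (59 + X)/(2*X))
((15*17 + 26) - 1076/704)/(G(3*1) + 3490) = ((15*17 + 26) - 1076/704)/((59 + 3*1)/(2*((3*1))) + 3490) = ((255 + 26) - 1076*1/704)/((½)*(59 + 3)/3 + 3490) = (281 - 269/176)/((½)*(⅓)*62 + 3490) = 49187/(176*(31/3 + 3490)) = 49187/(176*(10501/3)) = (49187/176)*(3/10501) = 147561/1848176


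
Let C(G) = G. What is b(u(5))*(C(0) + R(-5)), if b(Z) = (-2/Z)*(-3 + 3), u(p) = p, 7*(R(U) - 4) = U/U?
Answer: 0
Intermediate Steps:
R(U) = 29/7 (R(U) = 4 + (U/U)/7 = 4 + (⅐)*1 = 4 + ⅐ = 29/7)
b(Z) = 0 (b(Z) = -2/Z*0 = 0)
b(u(5))*(C(0) + R(-5)) = 0*(0 + 29/7) = 0*(29/7) = 0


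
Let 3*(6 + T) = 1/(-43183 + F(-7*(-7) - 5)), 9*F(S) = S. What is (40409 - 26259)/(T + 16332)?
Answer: 219949298/253773303 ≈ 0.86672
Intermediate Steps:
F(S) = S/9
T = -2331621/388603 (T = -6 + 1/(3*(-43183 + (-7*(-7) - 5)/9)) = -6 + 1/(3*(-43183 + (49 - 5)/9)) = -6 + 1/(3*(-43183 + (⅑)*44)) = -6 + 1/(3*(-43183 + 44/9)) = -6 + 1/(3*(-388603/9)) = -6 + (⅓)*(-9/388603) = -6 - 3/388603 = -2331621/388603 ≈ -6.0000)
(40409 - 26259)/(T + 16332) = (40409 - 26259)/(-2331621/388603 + 16332) = 14150/(6344332575/388603) = 14150*(388603/6344332575) = 219949298/253773303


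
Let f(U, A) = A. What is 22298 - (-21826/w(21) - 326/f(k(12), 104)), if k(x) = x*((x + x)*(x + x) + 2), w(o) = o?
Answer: 3641113/156 ≈ 23340.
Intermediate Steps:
k(x) = x*(2 + 4*x²) (k(x) = x*((2*x)*(2*x) + 2) = x*(4*x² + 2) = x*(2 + 4*x²))
22298 - (-21826/w(21) - 326/f(k(12), 104)) = 22298 - (-21826/21 - 326/104) = 22298 - (-21826*1/21 - 326*1/104) = 22298 - (-3118/3 - 163/52) = 22298 - 1*(-162625/156) = 22298 + 162625/156 = 3641113/156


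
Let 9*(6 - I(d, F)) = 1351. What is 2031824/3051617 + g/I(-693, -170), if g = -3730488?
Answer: 102458820667592/3957947249 ≈ 25887.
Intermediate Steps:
I(d, F) = -1297/9 (I(d, F) = 6 - ⅑*1351 = 6 - 1351/9 = -1297/9)
2031824/3051617 + g/I(-693, -170) = 2031824/3051617 - 3730488/(-1297/9) = 2031824*(1/3051617) - 3730488*(-9/1297) = 2031824/3051617 + 33574392/1297 = 102458820667592/3957947249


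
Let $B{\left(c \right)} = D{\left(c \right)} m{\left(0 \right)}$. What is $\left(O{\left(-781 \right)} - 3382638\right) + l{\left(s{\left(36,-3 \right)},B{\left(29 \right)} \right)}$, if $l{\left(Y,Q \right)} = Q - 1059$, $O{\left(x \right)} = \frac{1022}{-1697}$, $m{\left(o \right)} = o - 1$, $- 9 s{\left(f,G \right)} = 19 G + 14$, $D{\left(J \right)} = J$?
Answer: $- \frac{5742184044}{1697} \approx -3.3837 \cdot 10^{6}$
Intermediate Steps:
$s{\left(f,G \right)} = - \frac{14}{9} - \frac{19 G}{9}$ ($s{\left(f,G \right)} = - \frac{19 G + 14}{9} = - \frac{14 + 19 G}{9} = - \frac{14}{9} - \frac{19 G}{9}$)
$m{\left(o \right)} = -1 + o$
$O{\left(x \right)} = - \frac{1022}{1697}$ ($O{\left(x \right)} = 1022 \left(- \frac{1}{1697}\right) = - \frac{1022}{1697}$)
$B{\left(c \right)} = - c$ ($B{\left(c \right)} = c \left(-1 + 0\right) = c \left(-1\right) = - c$)
$l{\left(Y,Q \right)} = -1059 + Q$
$\left(O{\left(-781 \right)} - 3382638\right) + l{\left(s{\left(36,-3 \right)},B{\left(29 \right)} \right)} = \left(- \frac{1022}{1697} - 3382638\right) - 1088 = - \frac{5740337708}{1697} - 1088 = - \frac{5742184044}{1697}$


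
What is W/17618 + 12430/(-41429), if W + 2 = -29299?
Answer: -1432902869/729896122 ≈ -1.9632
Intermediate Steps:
W = -29301 (W = -2 - 29299 = -29301)
W/17618 + 12430/(-41429) = -29301/17618 + 12430/(-41429) = -29301*1/17618 + 12430*(-1/41429) = -29301/17618 - 12430/41429 = -1432902869/729896122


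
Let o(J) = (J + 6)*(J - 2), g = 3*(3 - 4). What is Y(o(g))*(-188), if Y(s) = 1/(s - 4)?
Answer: 188/19 ≈ 9.8947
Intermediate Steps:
g = -3 (g = 3*(-1) = -3)
o(J) = (-2 + J)*(6 + J) (o(J) = (6 + J)*(-2 + J) = (-2 + J)*(6 + J))
Y(s) = 1/(-4 + s)
Y(o(g))*(-188) = -188/(-4 + (-12 + (-3)² + 4*(-3))) = -188/(-4 + (-12 + 9 - 12)) = -188/(-4 - 15) = -188/(-19) = -1/19*(-188) = 188/19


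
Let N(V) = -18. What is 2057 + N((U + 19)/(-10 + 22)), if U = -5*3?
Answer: 2039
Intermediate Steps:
U = -15
2057 + N((U + 19)/(-10 + 22)) = 2057 - 18 = 2039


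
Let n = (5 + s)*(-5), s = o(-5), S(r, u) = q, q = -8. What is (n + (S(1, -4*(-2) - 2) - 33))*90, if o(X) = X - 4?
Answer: -1890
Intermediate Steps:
o(X) = -4 + X
S(r, u) = -8
s = -9 (s = -4 - 5 = -9)
n = 20 (n = (5 - 9)*(-5) = -4*(-5) = 20)
(n + (S(1, -4*(-2) - 2) - 33))*90 = (20 + (-8 - 33))*90 = (20 - 41)*90 = -21*90 = -1890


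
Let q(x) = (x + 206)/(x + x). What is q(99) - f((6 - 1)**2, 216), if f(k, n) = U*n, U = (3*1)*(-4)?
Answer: 513521/198 ≈ 2593.5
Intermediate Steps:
q(x) = (206 + x)/(2*x) (q(x) = (206 + x)/((2*x)) = (206 + x)*(1/(2*x)) = (206 + x)/(2*x))
U = -12 (U = 3*(-4) = -12)
f(k, n) = -12*n
q(99) - f((6 - 1)**2, 216) = (1/2)*(206 + 99)/99 - (-12)*216 = (1/2)*(1/99)*305 - 1*(-2592) = 305/198 + 2592 = 513521/198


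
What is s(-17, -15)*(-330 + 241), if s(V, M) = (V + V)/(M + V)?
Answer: -1513/16 ≈ -94.563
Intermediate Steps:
s(V, M) = 2*V/(M + V) (s(V, M) = (2*V)/(M + V) = 2*V/(M + V))
s(-17, -15)*(-330 + 241) = (2*(-17)/(-15 - 17))*(-330 + 241) = (2*(-17)/(-32))*(-89) = (2*(-17)*(-1/32))*(-89) = (17/16)*(-89) = -1513/16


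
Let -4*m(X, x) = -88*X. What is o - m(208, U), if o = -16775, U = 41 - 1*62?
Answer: -21351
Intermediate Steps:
U = -21 (U = 41 - 62 = -21)
m(X, x) = 22*X (m(X, x) = -(-22)*X = 22*X)
o - m(208, U) = -16775 - 22*208 = -16775 - 1*4576 = -16775 - 4576 = -21351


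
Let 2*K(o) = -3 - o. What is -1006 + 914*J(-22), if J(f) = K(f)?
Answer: 7677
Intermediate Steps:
K(o) = -3/2 - o/2 (K(o) = (-3 - o)/2 = -3/2 - o/2)
J(f) = -3/2 - f/2
-1006 + 914*J(-22) = -1006 + 914*(-3/2 - ½*(-22)) = -1006 + 914*(-3/2 + 11) = -1006 + 914*(19/2) = -1006 + 8683 = 7677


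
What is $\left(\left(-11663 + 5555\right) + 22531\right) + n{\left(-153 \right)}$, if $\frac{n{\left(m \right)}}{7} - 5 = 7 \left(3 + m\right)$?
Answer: $9108$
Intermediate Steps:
$n{\left(m \right)} = 182 + 49 m$ ($n{\left(m \right)} = 35 + 7 \cdot 7 \left(3 + m\right) = 35 + 7 \left(21 + 7 m\right) = 35 + \left(147 + 49 m\right) = 182 + 49 m$)
$\left(\left(-11663 + 5555\right) + 22531\right) + n{\left(-153 \right)} = \left(\left(-11663 + 5555\right) + 22531\right) + \left(182 + 49 \left(-153\right)\right) = \left(-6108 + 22531\right) + \left(182 - 7497\right) = 16423 - 7315 = 9108$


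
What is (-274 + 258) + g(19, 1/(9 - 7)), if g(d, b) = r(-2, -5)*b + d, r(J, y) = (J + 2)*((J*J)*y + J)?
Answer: 3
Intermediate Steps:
r(J, y) = (2 + J)*(J + y*J²) (r(J, y) = (2 + J)*(J²*y + J) = (2 + J)*(y*J² + J) = (2 + J)*(J + y*J²))
g(d, b) = d (g(d, b) = (-2*(2 - 2 - 5*(-2)² + 2*(-2)*(-5)))*b + d = (-2*(2 - 2 - 5*4 + 20))*b + d = (-2*(2 - 2 - 20 + 20))*b + d = (-2*0)*b + d = 0*b + d = 0 + d = d)
(-274 + 258) + g(19, 1/(9 - 7)) = (-274 + 258) + 19 = -16 + 19 = 3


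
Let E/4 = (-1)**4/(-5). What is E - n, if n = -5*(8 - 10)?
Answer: -54/5 ≈ -10.800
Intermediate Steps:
n = 10 (n = -5*(-2) = 10)
E = -4/5 (E = 4*((-1)**4/(-5)) = 4*(1*(-1/5)) = 4*(-1/5) = -4/5 ≈ -0.80000)
E - n = -4/5 - 1*10 = -4/5 - 10 = -54/5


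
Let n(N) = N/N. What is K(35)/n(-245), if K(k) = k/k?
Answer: 1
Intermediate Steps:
n(N) = 1
K(k) = 1
K(35)/n(-245) = 1/1 = 1*1 = 1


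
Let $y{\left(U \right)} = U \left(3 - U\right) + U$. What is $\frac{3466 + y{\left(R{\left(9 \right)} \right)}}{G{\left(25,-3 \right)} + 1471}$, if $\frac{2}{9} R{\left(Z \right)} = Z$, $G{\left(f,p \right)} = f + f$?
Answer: $\frac{7951}{6084} \approx 1.3069$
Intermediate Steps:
$G{\left(f,p \right)} = 2 f$
$R{\left(Z \right)} = \frac{9 Z}{2}$
$y{\left(U \right)} = U + U \left(3 - U\right)$
$\frac{3466 + y{\left(R{\left(9 \right)} \right)}}{G{\left(25,-3 \right)} + 1471} = \frac{3466 + \frac{9}{2} \cdot 9 \left(4 - \frac{9}{2} \cdot 9\right)}{2 \cdot 25 + 1471} = \frac{3466 + \frac{81 \left(4 - \frac{81}{2}\right)}{2}}{50 + 1471} = \frac{3466 + \frac{81 \left(4 - \frac{81}{2}\right)}{2}}{1521} = \left(3466 + \frac{81}{2} \left(- \frac{73}{2}\right)\right) \frac{1}{1521} = \left(3466 - \frac{5913}{4}\right) \frac{1}{1521} = \frac{7951}{4} \cdot \frac{1}{1521} = \frac{7951}{6084}$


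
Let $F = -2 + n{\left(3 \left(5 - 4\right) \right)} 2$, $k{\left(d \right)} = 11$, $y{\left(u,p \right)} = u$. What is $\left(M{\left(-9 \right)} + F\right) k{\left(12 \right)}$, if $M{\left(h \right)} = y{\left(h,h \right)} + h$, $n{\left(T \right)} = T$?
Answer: $-154$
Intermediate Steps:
$M{\left(h \right)} = 2 h$ ($M{\left(h \right)} = h + h = 2 h$)
$F = 4$ ($F = -2 + 3 \left(5 - 4\right) 2 = -2 + 3 \cdot 1 \cdot 2 = -2 + 3 \cdot 2 = -2 + 6 = 4$)
$\left(M{\left(-9 \right)} + F\right) k{\left(12 \right)} = \left(2 \left(-9\right) + 4\right) 11 = \left(-18 + 4\right) 11 = \left(-14\right) 11 = -154$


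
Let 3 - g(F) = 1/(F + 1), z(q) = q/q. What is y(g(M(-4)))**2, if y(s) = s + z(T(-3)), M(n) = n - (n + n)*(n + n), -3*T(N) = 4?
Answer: 72361/4489 ≈ 16.120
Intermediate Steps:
T(N) = -4/3 (T(N) = -1/3*4 = -4/3)
z(q) = 1
M(n) = n - 4*n**2 (M(n) = n - 2*n*2*n = n - 4*n**2)
g(F) = 3 - 1/(1 + F) (g(F) = 3 - 1/(F + 1) = 3 - 1/(1 + F))
y(s) = 1 + s (y(s) = s + 1 = 1 + s)
y(g(M(-4)))**2 = (1 + (2 + 3*(-4*(1 - 4*(-4))))/(1 - 4*(1 - 4*(-4))))**2 = (1 + (2 + 3*(-4*(1 + 16)))/(1 - 4*(1 + 16)))**2 = (1 + (2 + 3*(-4*17))/(1 - 4*17))**2 = (1 + (2 + 3*(-68))/(1 - 68))**2 = (1 + (2 - 204)/(-67))**2 = (1 - 1/67*(-202))**2 = (1 + 202/67)**2 = (269/67)**2 = 72361/4489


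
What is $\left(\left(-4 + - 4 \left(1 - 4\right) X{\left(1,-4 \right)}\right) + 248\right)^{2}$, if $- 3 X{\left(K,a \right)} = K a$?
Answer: $67600$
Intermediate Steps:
$X{\left(K,a \right)} = - \frac{K a}{3}$
$\left(\left(-4 + - 4 \left(1 - 4\right) X{\left(1,-4 \right)}\right) + 248\right)^{2} = \left(\left(-4 + - 4 \left(1 - 4\right) \left(\left(- \frac{1}{3}\right) 1 \left(-4\right)\right)\right) + 248\right)^{2} = \left(\left(-4 + \left(-4\right) \left(-3\right) \frac{4}{3}\right) + 248\right)^{2} = \left(\left(-4 + 12 \cdot \frac{4}{3}\right) + 248\right)^{2} = \left(\left(-4 + 16\right) + 248\right)^{2} = \left(12 + 248\right)^{2} = 260^{2} = 67600$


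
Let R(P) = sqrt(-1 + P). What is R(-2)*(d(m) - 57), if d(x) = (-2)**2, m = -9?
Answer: -53*I*sqrt(3) ≈ -91.799*I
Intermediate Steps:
d(x) = 4
R(-2)*(d(m) - 57) = sqrt(-1 - 2)*(4 - 57) = sqrt(-3)*(-53) = (I*sqrt(3))*(-53) = -53*I*sqrt(3)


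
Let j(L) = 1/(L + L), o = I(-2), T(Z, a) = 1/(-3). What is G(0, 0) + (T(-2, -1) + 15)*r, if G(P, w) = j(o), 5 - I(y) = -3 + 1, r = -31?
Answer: -19093/42 ≈ -454.60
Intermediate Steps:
T(Z, a) = -1/3
I(y) = 7 (I(y) = 5 - (-3 + 1) = 5 - 1*(-2) = 5 + 2 = 7)
o = 7
j(L) = 1/(2*L)
G(P, w) = 1/14 (G(P, w) = (1/2)/7 = (1/2)*(1/7) = 1/14)
G(0, 0) + (T(-2, -1) + 15)*r = 1/14 + (-1/3 + 15)*(-31) = 1/14 + (44/3)*(-31) = 1/14 - 1364/3 = -19093/42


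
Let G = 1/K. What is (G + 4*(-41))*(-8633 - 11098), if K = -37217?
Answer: 120429914559/37217 ≈ 3.2359e+6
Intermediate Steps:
G = -1/37217 (G = 1/(-37217) = -1/37217 ≈ -2.6869e-5)
(G + 4*(-41))*(-8633 - 11098) = (-1/37217 + 4*(-41))*(-8633 - 11098) = (-1/37217 - 164)*(-19731) = -6103589/37217*(-19731) = 120429914559/37217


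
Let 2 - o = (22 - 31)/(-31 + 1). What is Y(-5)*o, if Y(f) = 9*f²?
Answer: 765/2 ≈ 382.50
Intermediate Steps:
o = 17/10 (o = 2 - (22 - 31)/(-31 + 1) = 2 - (-9)/(-30) = 2 - (-9)*(-1)/30 = 2 - 1*3/10 = 2 - 3/10 = 17/10 ≈ 1.7000)
Y(-5)*o = (9*(-5)²)*(17/10) = (9*25)*(17/10) = 225*(17/10) = 765/2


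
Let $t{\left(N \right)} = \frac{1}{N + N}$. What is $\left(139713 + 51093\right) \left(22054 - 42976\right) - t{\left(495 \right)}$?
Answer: $- \frac{3952122700681}{990} \approx -3.992 \cdot 10^{9}$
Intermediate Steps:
$t{\left(N \right)} = \frac{1}{2 N}$
$\left(139713 + 51093\right) \left(22054 - 42976\right) - t{\left(495 \right)} = \left(139713 + 51093\right) \left(22054 - 42976\right) - \frac{1}{2 \cdot 495} = 190806 \left(-20922\right) - \frac{1}{2} \cdot \frac{1}{495} = -3992043132 - \frac{1}{990} = - \frac{3952122700681}{990}$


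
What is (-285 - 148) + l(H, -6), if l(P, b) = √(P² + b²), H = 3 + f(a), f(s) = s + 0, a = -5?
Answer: -433 + 2*√10 ≈ -426.68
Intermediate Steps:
f(s) = s
H = -2 (H = 3 - 5 = -2)
(-285 - 148) + l(H, -6) = (-285 - 148) + √((-2)² + (-6)²) = -433 + √(4 + 36) = -433 + √40 = -433 + 2*√10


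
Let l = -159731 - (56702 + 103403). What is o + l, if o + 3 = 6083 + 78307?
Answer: -235449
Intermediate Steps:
o = 84387 (o = -3 + (6083 + 78307) = -3 + 84390 = 84387)
l = -319836 (l = -159731 - 1*160105 = -159731 - 160105 = -319836)
o + l = 84387 - 319836 = -235449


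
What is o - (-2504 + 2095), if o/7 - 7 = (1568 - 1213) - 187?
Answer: 1634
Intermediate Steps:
o = 1225 (o = 49 + 7*((1568 - 1213) - 187) = 49 + 7*(355 - 187) = 49 + 7*168 = 49 + 1176 = 1225)
o - (-2504 + 2095) = 1225 - (-2504 + 2095) = 1225 - 1*(-409) = 1225 + 409 = 1634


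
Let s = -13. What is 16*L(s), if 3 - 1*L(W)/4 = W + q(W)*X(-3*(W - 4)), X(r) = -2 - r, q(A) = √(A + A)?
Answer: 1024 + 3392*I*√26 ≈ 1024.0 + 17296.0*I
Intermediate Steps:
q(A) = √2*√A (q(A) = √(2*A) = √2*√A)
L(W) = 12 - 4*W - 4*√2*√W*(-14 + 3*W) (L(W) = 12 - 4*(W + (√2*√W)*(-2 - (-3)*(W - 4))) = 12 - 4*(W + (√2*√W)*(-2 - (-3)*(-4 + W))) = 12 - 4*(W + (√2*√W)*(-2 - (12 - 3*W))) = 12 - 4*(W + (√2*√W)*(-2 + (-12 + 3*W))) = 12 - 4*(W + (√2*√W)*(-14 + 3*W)) = 12 - 4*(W + √2*√W*(-14 + 3*W)) = 12 + (-4*W - 4*√2*√W*(-14 + 3*W)) = 12 - 4*W - 4*√2*√W*(-14 + 3*W))
16*L(s) = 16*(12 - 4*(-13) + 4*√2*√(-13)*(14 - 3*(-13))) = 16*(12 + 52 + 4*√2*(I*√13)*(14 + 39)) = 16*(12 + 52 + 4*√2*(I*√13)*53) = 16*(12 + 52 + 212*I*√26) = 16*(64 + 212*I*√26) = 1024 + 3392*I*√26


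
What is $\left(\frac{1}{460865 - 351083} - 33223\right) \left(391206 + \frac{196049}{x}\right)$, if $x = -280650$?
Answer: $- \frac{80088425971960171927}{6162063660} \approx -1.2997 \cdot 10^{10}$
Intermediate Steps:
$\left(\frac{1}{460865 - 351083} - 33223\right) \left(391206 + \frac{196049}{x}\right) = \left(\frac{1}{460865 - 351083} - 33223\right) \left(391206 + \frac{196049}{-280650}\right) = \left(\frac{1}{109782} - 33223\right) \left(391206 + 196049 \left(- \frac{1}{280650}\right)\right) = \left(\frac{1}{109782} - 33223\right) \left(391206 - \frac{196049}{280650}\right) = \left(- \frac{3647287385}{109782}\right) \frac{109791767851}{280650} = - \frac{80088425971960171927}{6162063660}$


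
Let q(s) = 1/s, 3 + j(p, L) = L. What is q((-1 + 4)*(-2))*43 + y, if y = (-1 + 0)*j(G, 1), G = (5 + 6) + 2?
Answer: -31/6 ≈ -5.1667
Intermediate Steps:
G = 13 (G = 11 + 2 = 13)
j(p, L) = -3 + L
y = 2 (y = (-1 + 0)*(-3 + 1) = -1*(-2) = 2)
q((-1 + 4)*(-2))*43 + y = 43/((-1 + 4)*(-2)) + 2 = 43/(3*(-2)) + 2 = 43/(-6) + 2 = -1/6*43 + 2 = -43/6 + 2 = -31/6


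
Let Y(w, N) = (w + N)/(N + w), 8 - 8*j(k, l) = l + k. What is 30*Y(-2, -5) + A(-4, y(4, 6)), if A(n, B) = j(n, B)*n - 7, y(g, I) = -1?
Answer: 33/2 ≈ 16.500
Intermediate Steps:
j(k, l) = 1 - k/8 - l/8 (j(k, l) = 1 - (l + k)/8 = 1 - (k + l)/8 = 1 + (-k/8 - l/8) = 1 - k/8 - l/8)
Y(w, N) = 1 (Y(w, N) = (N + w)/(N + w) = 1)
A(n, B) = -7 + n*(1 - B/8 - n/8) (A(n, B) = (1 - n/8 - B/8)*n - 7 = (1 - B/8 - n/8)*n - 7 = n*(1 - B/8 - n/8) - 7 = -7 + n*(1 - B/8 - n/8))
30*Y(-2, -5) + A(-4, y(4, 6)) = 30*1 + (-7 - ⅛*(-4)*(-8 - 1 - 4)) = 30 + (-7 - ⅛*(-4)*(-13)) = 30 + (-7 - 13/2) = 30 - 27/2 = 33/2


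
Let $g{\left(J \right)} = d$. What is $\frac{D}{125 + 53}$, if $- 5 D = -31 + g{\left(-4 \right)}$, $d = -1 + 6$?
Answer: $\frac{13}{445} \approx 0.029213$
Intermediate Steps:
$d = 5$
$g{\left(J \right)} = 5$
$D = \frac{26}{5}$ ($D = - \frac{-31 + 5}{5} = \left(- \frac{1}{5}\right) \left(-26\right) = \frac{26}{5} \approx 5.2$)
$\frac{D}{125 + 53} = \frac{1}{125 + 53} \cdot \frac{26}{5} = \frac{1}{178} \cdot \frac{26}{5} = \frac{13}{445}$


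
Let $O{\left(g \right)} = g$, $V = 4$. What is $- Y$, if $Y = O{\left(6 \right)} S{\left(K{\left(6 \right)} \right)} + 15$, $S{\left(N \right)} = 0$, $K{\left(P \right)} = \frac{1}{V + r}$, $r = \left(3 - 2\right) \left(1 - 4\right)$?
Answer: $-15$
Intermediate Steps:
$r = -3$ ($r = 1 \left(-3\right) = -3$)
$K{\left(P \right)} = 1$ ($K{\left(P \right)} = \frac{1}{4 - 3} = 1^{-1} = 1$)
$Y = 15$ ($Y = 6 \cdot 0 + 15 = 0 + 15 = 15$)
$- Y = \left(-1\right) 15 = -15$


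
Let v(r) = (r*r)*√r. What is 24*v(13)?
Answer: 4056*√13 ≈ 14624.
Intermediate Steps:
v(r) = r^(5/2) (v(r) = r²*√r = r^(5/2))
24*v(13) = 24*13^(5/2) = 24*(169*√13) = 4056*√13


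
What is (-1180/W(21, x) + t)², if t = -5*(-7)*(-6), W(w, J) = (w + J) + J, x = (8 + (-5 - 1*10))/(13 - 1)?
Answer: 1028484900/14161 ≈ 72628.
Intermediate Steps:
x = -7/12 (x = (8 + (-5 - 10))/12 = (8 - 15)*(1/12) = -7*1/12 = -7/12 ≈ -0.58333)
W(w, J) = w + 2*J (W(w, J) = (J + w) + J = w + 2*J)
t = -210 (t = 35*(-6) = -210)
(-1180/W(21, x) + t)² = (-1180/(21 + 2*(-7/12)) - 210)² = (-1180/(21 - 7/6) - 210)² = (-1180/119/6 - 210)² = (-1180*6/119 - 210)² = (-7080/119 - 210)² = (-32070/119)² = 1028484900/14161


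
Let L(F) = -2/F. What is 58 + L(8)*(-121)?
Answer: 353/4 ≈ 88.250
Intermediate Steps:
58 + L(8)*(-121) = 58 - 2/8*(-121) = 58 - 2*⅛*(-121) = 58 - ¼*(-121) = 58 + 121/4 = 353/4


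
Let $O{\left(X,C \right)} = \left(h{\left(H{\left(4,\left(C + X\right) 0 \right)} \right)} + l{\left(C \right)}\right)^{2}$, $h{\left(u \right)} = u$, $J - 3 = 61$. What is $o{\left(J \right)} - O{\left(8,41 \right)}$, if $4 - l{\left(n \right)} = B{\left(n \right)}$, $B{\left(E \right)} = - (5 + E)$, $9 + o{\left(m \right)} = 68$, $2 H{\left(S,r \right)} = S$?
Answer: $-2645$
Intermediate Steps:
$J = 64$ ($J = 3 + 61 = 64$)
$H{\left(S,r \right)} = \frac{S}{2}$
$o{\left(m \right)} = 59$ ($o{\left(m \right)} = -9 + 68 = 59$)
$B{\left(E \right)} = -5 - E$
$l{\left(n \right)} = 9 + n$ ($l{\left(n \right)} = 4 - \left(-5 - n\right) = 4 + \left(5 + n\right) = 9 + n$)
$O{\left(X,C \right)} = \left(11 + C\right)^{2}$ ($O{\left(X,C \right)} = \left(\frac{1}{2} \cdot 4 + \left(9 + C\right)\right)^{2} = \left(2 + \left(9 + C\right)\right)^{2} = \left(11 + C\right)^{2}$)
$o{\left(J \right)} - O{\left(8,41 \right)} = 59 - \left(11 + 41\right)^{2} = 59 - 52^{2} = 59 - 2704 = -2645$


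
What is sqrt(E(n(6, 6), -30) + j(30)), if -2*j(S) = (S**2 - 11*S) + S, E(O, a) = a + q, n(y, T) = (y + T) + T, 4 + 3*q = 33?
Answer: 31*I*sqrt(3)/3 ≈ 17.898*I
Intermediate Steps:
q = 29/3 (q = -4/3 + (1/3)*33 = -4/3 + 11 = 29/3 ≈ 9.6667)
n(y, T) = y + 2*T (n(y, T) = (T + y) + T = y + 2*T)
E(O, a) = 29/3 + a (E(O, a) = a + 29/3 = 29/3 + a)
j(S) = 5*S - S**2/2 (j(S) = -((S**2 - 11*S) + S)/2 = -(S**2 - 10*S)/2 = 5*S - S**2/2)
sqrt(E(n(6, 6), -30) + j(30)) = sqrt((29/3 - 30) + (1/2)*30*(10 - 1*30)) = sqrt(-61/3 + (1/2)*30*(10 - 30)) = sqrt(-61/3 + (1/2)*30*(-20)) = sqrt(-61/3 - 300) = sqrt(-961/3) = 31*I*sqrt(3)/3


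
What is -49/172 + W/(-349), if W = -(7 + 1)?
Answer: -15725/60028 ≈ -0.26196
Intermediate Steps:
W = -8 (W = -1*8 = -8)
-49/172 + W/(-349) = -49/172 - 8/(-349) = -49*1/172 - 8*(-1/349) = -49/172 + 8/349 = -15725/60028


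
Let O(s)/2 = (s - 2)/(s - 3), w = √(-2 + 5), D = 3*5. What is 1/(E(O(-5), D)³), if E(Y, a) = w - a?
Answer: -65/202612 - 113*√3/1823508 ≈ -0.00042814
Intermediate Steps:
D = 15
w = √3 ≈ 1.7320
O(s) = 2*(-2 + s)/(-3 + s) (O(s) = 2*((s - 2)/(s - 3)) = 2*((-2 + s)/(-3 + s)) = 2*(-2 + s)/(-3 + s))
E(Y, a) = √3 - a
1/(E(O(-5), D)³) = 1/((√3 - 1*15)³) = 1/((√3 - 15)³) = 1/((-15 + √3)³) = (-15 + √3)⁻³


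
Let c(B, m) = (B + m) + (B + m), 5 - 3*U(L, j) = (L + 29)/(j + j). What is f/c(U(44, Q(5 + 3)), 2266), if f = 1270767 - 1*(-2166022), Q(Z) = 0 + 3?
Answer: 30931101/40745 ≈ 759.14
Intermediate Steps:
Q(Z) = 3
f = 3436789 (f = 1270767 + 2166022 = 3436789)
U(L, j) = 5/3 - (29 + L)/(6*j) (U(L, j) = 5/3 - (L + 29)/(3*(j + j)) = 5/3 - (29 + L)/(3*(2*j)) = 5/3 - (29 + L)*1/(2*j)/3 = 5/3 - (29 + L)/(6*j))
c(B, m) = 2*B + 2*m
f/c(U(44, Q(5 + 3)), 2266) = 3436789/(2*((1/6)*(-29 - 1*44 + 10*3)/3) + 2*2266) = 3436789/(2*((1/6)*(1/3)*(-29 - 44 + 30)) + 4532) = 3436789/(2*((1/6)*(1/3)*(-43)) + 4532) = 3436789/(2*(-43/18) + 4532) = 3436789/(-43/9 + 4532) = 3436789/(40745/9) = 3436789*(9/40745) = 30931101/40745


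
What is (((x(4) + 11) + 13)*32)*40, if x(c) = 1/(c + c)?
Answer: 30880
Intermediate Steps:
x(c) = 1/(2*c)
(((x(4) + 11) + 13)*32)*40 = ((((½)/4 + 11) + 13)*32)*40 = ((((½)*(¼) + 11) + 13)*32)*40 = (((⅛ + 11) + 13)*32)*40 = ((89/8 + 13)*32)*40 = ((193/8)*32)*40 = 772*40 = 30880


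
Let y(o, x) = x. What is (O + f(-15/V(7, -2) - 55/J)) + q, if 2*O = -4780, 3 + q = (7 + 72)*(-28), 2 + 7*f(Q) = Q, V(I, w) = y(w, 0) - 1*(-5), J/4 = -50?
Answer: -184227/40 ≈ -4605.7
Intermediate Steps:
J = -200 (J = 4*(-50) = -200)
V(I, w) = 5 (V(I, w) = 0 - 1*(-5) = 0 + 5 = 5)
f(Q) = -2/7 + Q/7
q = -2215 (q = -3 + (7 + 72)*(-28) = -3 + 79*(-28) = -3 - 2212 = -2215)
O = -2390 (O = (½)*(-4780) = -2390)
(O + f(-15/V(7, -2) - 55/J)) + q = (-2390 + (-2/7 + (-15/5 - 55/(-200))/7)) - 2215 = (-2390 + (-2/7 + (-15*⅕ - 55*(-1/200))/7)) - 2215 = (-2390 + (-2/7 + (-3 + 11/40)/7)) - 2215 = (-2390 + (-2/7 + (⅐)*(-109/40))) - 2215 = (-2390 + (-2/7 - 109/280)) - 2215 = (-2390 - 27/40) - 2215 = -95627/40 - 2215 = -184227/40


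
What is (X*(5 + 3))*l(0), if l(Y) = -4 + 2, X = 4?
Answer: -64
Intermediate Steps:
l(Y) = -2
(X*(5 + 3))*l(0) = (4*(5 + 3))*(-2) = (4*8)*(-2) = 32*(-2) = -64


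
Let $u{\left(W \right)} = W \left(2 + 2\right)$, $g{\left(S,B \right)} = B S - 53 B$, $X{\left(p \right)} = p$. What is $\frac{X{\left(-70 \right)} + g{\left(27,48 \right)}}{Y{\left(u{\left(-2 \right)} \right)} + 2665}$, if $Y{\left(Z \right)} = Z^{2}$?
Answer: $- \frac{1318}{2729} \approx -0.48296$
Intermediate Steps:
$g{\left(S,B \right)} = - 53 B + B S$
$u{\left(W \right)} = 4 W$ ($u{\left(W \right)} = W 4 = 4 W$)
$\frac{X{\left(-70 \right)} + g{\left(27,48 \right)}}{Y{\left(u{\left(-2 \right)} \right)} + 2665} = \frac{-70 + 48 \left(-53 + 27\right)}{\left(4 \left(-2\right)\right)^{2} + 2665} = \frac{-70 + 48 \left(-26\right)}{\left(-8\right)^{2} + 2665} = \frac{-70 - 1248}{64 + 2665} = - \frac{1318}{2729}$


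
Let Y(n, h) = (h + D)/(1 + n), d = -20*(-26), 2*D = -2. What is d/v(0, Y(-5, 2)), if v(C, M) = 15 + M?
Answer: 2080/59 ≈ 35.254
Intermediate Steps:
D = -1 (D = (1/2)*(-2) = -1)
d = 520
Y(n, h) = (-1 + h)/(1 + n) (Y(n, h) = (h - 1)/(1 + n) = (-1 + h)/(1 + n))
d/v(0, Y(-5, 2)) = 520/(15 + (-1 + 2)/(1 - 5)) = 520/(15 + 1/(-4)) = 520/(15 - 1/4*1) = 520/(15 - 1/4) = 520/(59/4) = 520*(4/59) = 2080/59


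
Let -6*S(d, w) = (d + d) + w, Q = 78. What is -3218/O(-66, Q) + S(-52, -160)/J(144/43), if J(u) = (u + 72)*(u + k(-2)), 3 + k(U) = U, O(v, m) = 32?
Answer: -46429507/460080 ≈ -100.92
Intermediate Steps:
k(U) = -3 + U
S(d, w) = -d/3 - w/6 (S(d, w) = -((d + d) + w)/6 = -(2*d + w)/6 = -(w + 2*d)/6 = -d/3 - w/6)
J(u) = (-5 + u)*(72 + u) (J(u) = (u + 72)*(u + (-3 - 2)) = (72 + u)*(u - 5) = (72 + u)*(-5 + u) = (-5 + u)*(72 + u))
-3218/O(-66, Q) + S(-52, -160)/J(144/43) = -3218/32 + (-⅓*(-52) - ⅙*(-160))/(-360 + (144/43)² + 67*(144/43)) = -3218*1/32 + (52/3 + 80/3)/(-360 + (144*(1/43))² + 67*(144*(1/43))) = -1609/16 + 44/(-360 + (144/43)² + 67*(144/43)) = -1609/16 + 44/(-360 + 20736/1849 + 9648/43) = -1609/16 + 44/(-230040/1849) = -1609/16 + 44*(-1849/230040) = -1609/16 - 20339/57510 = -46429507/460080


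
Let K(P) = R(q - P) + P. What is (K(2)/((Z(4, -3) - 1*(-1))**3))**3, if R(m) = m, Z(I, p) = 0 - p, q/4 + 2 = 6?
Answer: 1/64 ≈ 0.015625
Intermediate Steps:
q = 16 (q = -8 + 4*6 = -8 + 24 = 16)
Z(I, p) = -p
K(P) = 16 (K(P) = (16 - P) + P = 16)
(K(2)/((Z(4, -3) - 1*(-1))**3))**3 = (16/((-1*(-3) - 1*(-1))**3))**3 = (16/((3 + 1)**3))**3 = (16/(4**3))**3 = (16/64)**3 = (16*(1/64))**3 = (1/4)**3 = 1/64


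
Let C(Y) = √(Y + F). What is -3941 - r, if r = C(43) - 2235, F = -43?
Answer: -1706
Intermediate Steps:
C(Y) = √(-43 + Y) (C(Y) = √(Y - 43) = √(-43 + Y))
r = -2235 (r = √(-43 + 43) - 2235 = √0 - 2235 = 0 - 2235 = -2235)
-3941 - r = -3941 - 1*(-2235) = -3941 + 2235 = -1706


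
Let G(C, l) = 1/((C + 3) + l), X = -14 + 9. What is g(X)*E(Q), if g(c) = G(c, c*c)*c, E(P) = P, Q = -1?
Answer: 5/23 ≈ 0.21739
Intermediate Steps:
X = -5
G(C, l) = 1/(3 + C + l) (G(C, l) = 1/((3 + C) + l) = 1/(3 + C + l))
g(c) = c/(3 + c + c²) (g(c) = c/(3 + c + c*c) = c/(3 + c + c²))
g(X)*E(Q) = -5/(3 - 5 + (-5)²)*(-1) = -5/(3 - 5 + 25)*(-1) = -5/23*(-1) = 5/23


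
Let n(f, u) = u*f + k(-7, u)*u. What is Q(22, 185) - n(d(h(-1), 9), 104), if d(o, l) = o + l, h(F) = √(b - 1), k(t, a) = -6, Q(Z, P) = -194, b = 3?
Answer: -506 - 104*√2 ≈ -653.08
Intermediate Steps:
h(F) = √2 (h(F) = √(3 - 1) = √2)
d(o, l) = l + o
n(f, u) = -6*u + f*u (n(f, u) = u*f - 6*u = f*u - 6*u = -6*u + f*u)
Q(22, 185) - n(d(h(-1), 9), 104) = -194 - 104*(-6 + (9 + √2)) = -194 - 104*(3 + √2) = -194 - (312 + 104*√2) = -194 + (-312 - 104*√2) = -506 - 104*√2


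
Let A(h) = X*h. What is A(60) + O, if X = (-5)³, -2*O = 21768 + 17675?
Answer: -54443/2 ≈ -27222.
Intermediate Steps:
O = -39443/2 (O = -(21768 + 17675)/2 = -½*39443 = -39443/2 ≈ -19722.)
X = -125
A(h) = -125*h
A(60) + O = -125*60 - 39443/2 = -7500 - 39443/2 = -54443/2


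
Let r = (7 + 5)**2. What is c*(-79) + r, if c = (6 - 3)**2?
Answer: -567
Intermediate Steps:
r = 144 (r = 12**2 = 144)
c = 9 (c = 3**2 = 9)
c*(-79) + r = 9*(-79) + 144 = -711 + 144 = -567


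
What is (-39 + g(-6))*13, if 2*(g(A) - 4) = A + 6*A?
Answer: -728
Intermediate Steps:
g(A) = 4 + 7*A/2 (g(A) = 4 + (A + 6*A)/2 = 4 + (7*A)/2 = 4 + 7*A/2)
(-39 + g(-6))*13 = (-39 + (4 + (7/2)*(-6)))*13 = (-39 + (4 - 21))*13 = (-39 - 17)*13 = -56*13 = -728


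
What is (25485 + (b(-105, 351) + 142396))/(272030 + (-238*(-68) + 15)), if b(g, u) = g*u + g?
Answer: 130921/288229 ≈ 0.45423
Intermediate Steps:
b(g, u) = g + g*u
(25485 + (b(-105, 351) + 142396))/(272030 + (-238*(-68) + 15)) = (25485 + (-105*(1 + 351) + 142396))/(272030 + (-238*(-68) + 15)) = (25485 + (-105*352 + 142396))/(272030 + (16184 + 15)) = (25485 + (-36960 + 142396))/(272030 + 16199) = (25485 + 105436)/288229 = 130921*(1/288229) = 130921/288229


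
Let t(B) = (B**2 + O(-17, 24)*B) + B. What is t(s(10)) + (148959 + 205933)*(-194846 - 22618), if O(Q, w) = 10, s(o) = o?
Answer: -77176233678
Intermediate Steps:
t(B) = B**2 + 11*B (t(B) = (B**2 + 10*B) + B = B**2 + 11*B)
t(s(10)) + (148959 + 205933)*(-194846 - 22618) = 10*(11 + 10) + (148959 + 205933)*(-194846 - 22618) = 10*21 + 354892*(-217464) = 210 - 77176233888 = -77176233678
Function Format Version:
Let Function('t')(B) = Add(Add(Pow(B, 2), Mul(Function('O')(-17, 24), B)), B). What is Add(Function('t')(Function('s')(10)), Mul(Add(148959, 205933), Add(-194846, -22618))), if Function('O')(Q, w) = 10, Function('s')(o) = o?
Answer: -77176233678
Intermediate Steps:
Function('t')(B) = Add(Pow(B, 2), Mul(11, B)) (Function('t')(B) = Add(Add(Pow(B, 2), Mul(10, B)), B) = Add(Pow(B, 2), Mul(11, B)))
Add(Function('t')(Function('s')(10)), Mul(Add(148959, 205933), Add(-194846, -22618))) = Add(Mul(10, Add(11, 10)), Mul(Add(148959, 205933), Add(-194846, -22618))) = Add(Mul(10, 21), Mul(354892, -217464)) = Add(210, -77176233888) = -77176233678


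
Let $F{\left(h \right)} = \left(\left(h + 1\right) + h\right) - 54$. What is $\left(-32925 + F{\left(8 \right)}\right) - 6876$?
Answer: $-39838$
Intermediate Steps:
$F{\left(h \right)} = -53 + 2 h$ ($F{\left(h \right)} = \left(\left(1 + h\right) + h\right) - 54 = \left(1 + 2 h\right) - 54 = -53 + 2 h$)
$\left(-32925 + F{\left(8 \right)}\right) - 6876 = \left(-32925 + \left(-53 + 2 \cdot 8\right)\right) - 6876 = \left(-32925 + \left(-53 + 16\right)\right) - 6876 = \left(-32925 - 37\right) - 6876 = -32962 - 6876 = -39838$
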